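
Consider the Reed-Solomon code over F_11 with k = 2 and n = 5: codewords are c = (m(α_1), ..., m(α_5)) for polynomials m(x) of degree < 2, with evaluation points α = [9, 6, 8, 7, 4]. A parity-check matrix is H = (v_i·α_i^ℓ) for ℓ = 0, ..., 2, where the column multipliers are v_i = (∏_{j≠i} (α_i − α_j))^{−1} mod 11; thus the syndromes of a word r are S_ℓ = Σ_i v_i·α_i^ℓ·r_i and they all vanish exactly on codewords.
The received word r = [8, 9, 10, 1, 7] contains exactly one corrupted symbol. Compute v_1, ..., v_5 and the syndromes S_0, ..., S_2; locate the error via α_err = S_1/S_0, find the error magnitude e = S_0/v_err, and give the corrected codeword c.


S = (5, 8, 4), error at position 2, error magnitude e = 6, c = [8, 3, 10, 1, 7].

Step 1: column multipliers v_i = (∏_{j≠i}(α_i − α_j))^{−1} mod 11.
  i = 1 (α = 9): (9−6)(9−8)(9−7)(9−4) = 3·1·2·5 = 30 ≡ 8, so v_1 = 8^{−1} = 7 (mod 11).
  i = 2 (α = 6): (6−9)(6−8)(6−7)(6−4) = (−3)·(−2)·(−1)·2 = −12 ≡ 10, so v_2 = 10^{−1} = 10 (mod 11).
  i = 3 (α = 8): (8−9)(8−6)(8−7)(8−4) = (−1)·2·1·4 = −8 ≡ 3, so v_3 = 3^{−1} = 4 (mod 11).
  i = 4 (α = 7): (7−9)(7−6)(7−8)(7−4) = (−2)·1·(−1)·3 = 6 ≡ 6, so v_4 = 6^{−1} = 2 (mod 11).
  i = 5 (α = 4): (4−9)(4−6)(4−8)(4−7) = (−5)·(−2)·(−4)·(−3) = 120 ≡ 10, so v_5 = 10^{−1} = 10 (mod 11).
  v = [7, 10, 4, 2, 10].
Step 2: syndromes of r = [8, 9, 10, 1, 7] (all sums mod 11).
  S_0 = Σ v_i r_i = 7·8 + 10·9 + 4·10 + 2·1 + 10·7 = 258 ≡ 5.
  S_1 = Σ v_i α_i r_i = 7·9·8 + 10·6·9 + 4·8·10 + 2·7·1 + 10·4·7 = 1658 ≡ 8.
  α_i^2 mod 11 = [4, 3, 9, 5, 5].
  S_2 = Σ v_i α_i^2 r_i = 7·4·8 + 10·3·9 + 4·9·10 + 2·5·1 + 10·5·7 = 1214 ≡ 4.
  S = (5, 8, 4) ≠ 0, so r is not a codeword (an error is present).
Step 3: locate the error. For a single error e at position i, S_ℓ = v_i·e·α_i^ℓ, so α_err = S_1/S_0.
  S_0^{−1} = 5^{−1} = 9 (mod 11), so α_err = 8·9 = 72 ≡ 6 = α_2. Error position i = 2.
  Consistency check: S_2/S_1 = 4·7 = 28 ≡ 6 = α_err ✓ (single-error assumption holds).
Step 4: error magnitude e = S_0/v_2 = S_0·∏_{j≠2}(α_2 − α_j) = 5·10 = 50 ≡ 6 (mod 11).
Step 5: correct position 2: c_2 = r_2 − e = 9 − 6 ≡ 3 (mod 11). Hence c = [8, 3, 10, 1, 7].
  Check: interpolating c through the α_i gives m(x) = 4 + 9·x (degree < 2) with m(α_i) = c_i for every i, so c is indeed a codeword.


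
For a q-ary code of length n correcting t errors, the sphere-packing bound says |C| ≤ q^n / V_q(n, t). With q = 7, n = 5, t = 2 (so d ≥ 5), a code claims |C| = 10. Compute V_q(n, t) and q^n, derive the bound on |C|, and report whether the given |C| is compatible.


V_q(n, t) = 391, q^n = 16807, Hamming bound = 42, |C| = 10 ≤ bound (satisfied).

Step 1: Compute V_q(n, t) = Σ_{j=0}^2 C(n, j) (q−1)^j.
  j = 0: C(5,0)·(6)^0 = 1·1 = 1.
  j = 1: C(5,1)·(6)^1 = 5·6 = 30.
  j = 2: C(5,2)·(6)^2 = 10·36 = 360.
  V_q(n, t) = 1 + 30 + 360 = 391.
Step 2: q^n = 7^5 = 16807.
Step 3: Hamming bound ⌊q^n / V_q(n,t)⌋ = ⌊16807/391⌋ = 42.
Step 4: Compare |C| = 10 to 42: satisfied.
The claimed |C| lies below the Hamming bound.


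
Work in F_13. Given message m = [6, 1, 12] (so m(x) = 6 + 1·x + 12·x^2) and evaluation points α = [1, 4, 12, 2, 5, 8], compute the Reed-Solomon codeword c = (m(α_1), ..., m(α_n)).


c = [6, 7, 4, 4, 12, 2]

Message polynomial: m(x) = 6 + 1·x + 12·x^2 (mod 13).
For each evaluation point α_i, compute m(α_i) mod 13:
  α_1 = 1: Horner steps 12 → 0 → 6, so m(1) = 6.
  α_2 = 4: Horner steps 12 → 10 → 7, so m(4) = 7.
  α_3 = 12: Horner steps 12 → 2 → 4, so m(12) = 4.
  α_4 = 2: Horner steps 12 → 12 → 4, so m(2) = 4.
  α_5 = 5: Horner steps 12 → 9 → 12, so m(5) = 12.
  α_6 = 8: Horner steps 12 → 6 → 2, so m(8) = 2.
Codeword c = [6, 7, 4, 4, 12, 2] ∈ F_13^6.


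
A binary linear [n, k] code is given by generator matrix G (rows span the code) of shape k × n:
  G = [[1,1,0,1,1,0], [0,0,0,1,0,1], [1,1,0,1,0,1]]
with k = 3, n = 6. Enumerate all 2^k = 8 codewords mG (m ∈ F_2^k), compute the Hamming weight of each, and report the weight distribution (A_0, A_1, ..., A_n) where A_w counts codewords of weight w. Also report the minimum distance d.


Weight distribution: A_0 = 1, A_2 = 4, A_4 = 3. Minimum distance d = 2.

Enumerate all 2^3 = 8 messages m ∈ F_2^3.
For each, compute codeword c = mG in F_2^6, then tally its weight.
  m = 000 → c = 000000, weight = 0.
  m = 100 → c = 110110, weight = 4.
  m = 010 → c = 000101, weight = 2.
  m = 110 → c = 110011, weight = 4.
  m = 001 → c = 110101, weight = 4.
  m = 101 → c = 000011, weight = 2.
  m = 011 → c = 110000, weight = 2.
  m = 111 → c = 000110, weight = 2.
Tally weights:
  weight 0: 1 codewords.
  weight 2: 4 codewords.
  weight 4: 3 codewords.
Minimum distance d = smallest w > 0 with A_w > 0 = 2.
Sanity: Σ A_w = 8 = 2^3 = 8 ✓.


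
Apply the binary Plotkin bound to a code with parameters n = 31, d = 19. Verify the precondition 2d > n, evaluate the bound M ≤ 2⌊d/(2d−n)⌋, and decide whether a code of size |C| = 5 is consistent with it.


Plotkin bound M ≤ 4; given |C| = 5 > bound (violated).

Check applicability: 2d = 38, n = 31.
2d − n = 7 > 0, so Plotkin applies.
Compute d/(2d−n) = 19/7 ≈ 2.7143.
⌊d/(2d−n)⌋ = 2.
Plotkin bound: M ≤ 2·2 = 4.
Given |C| = 5, check: VIOLATED.
This |C| is above the Plotkin bound, so no binary code with n = 31, d = 19 and 5 codewords exists.


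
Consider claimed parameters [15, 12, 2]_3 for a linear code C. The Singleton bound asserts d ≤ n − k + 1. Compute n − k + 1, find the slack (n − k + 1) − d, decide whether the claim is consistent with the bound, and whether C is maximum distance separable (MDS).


Singleton RHS = n − k + 1 = 4, slack = 2, bound satisfied, not MDS.

Singleton bound: d ≤ n − k + 1.
Here n = 15, k = 12, so n − k + 1 = 4.
Given d = 2, check d ≤ 4: YES.
Slack = (n − k + 1) − d = 2.
The code is NOT MDS (slack = 2 > 0).
Description: the claimed parameters are [15, 12, 2]_3; such a code would be non-MDS.


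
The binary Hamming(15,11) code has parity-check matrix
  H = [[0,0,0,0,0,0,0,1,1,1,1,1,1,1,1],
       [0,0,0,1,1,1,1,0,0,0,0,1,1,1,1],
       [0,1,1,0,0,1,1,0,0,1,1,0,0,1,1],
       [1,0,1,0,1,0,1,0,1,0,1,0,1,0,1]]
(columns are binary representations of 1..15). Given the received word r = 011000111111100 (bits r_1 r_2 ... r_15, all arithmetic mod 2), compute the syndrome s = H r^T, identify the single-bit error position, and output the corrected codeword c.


s = (0, 1, 1, 1)^T, error position = 7, corrected codeword c = 011000011111100

Compute s = H r^T mod 2 one row at a time:
  s_1 = 1 + 1 + 1 + 1 + 1 + 1 + 0 + 0 = 6 ≡ 0 (mod 2).
  s_2 = 0 + 0 + 0 + 1 + 1 + 1 + 0 + 0 = 3 ≡ 1 (mod 2).
  s_3 = 1 + 1 + 0 + 1 + 1 + 1 + 0 + 0 = 5 ≡ 1 (mod 2).
  s_4 = 0 + 1 + 0 + 1 + 1 + 1 + 1 + 0 = 5 ≡ 1 (mod 2).
s = (0, 1, 1, 1)^T — this equals column 7 of H (binary 0111), so error is at position 7.
Correct: flip bit 7 of r = 011000111111100 to get c = 011000011111100.


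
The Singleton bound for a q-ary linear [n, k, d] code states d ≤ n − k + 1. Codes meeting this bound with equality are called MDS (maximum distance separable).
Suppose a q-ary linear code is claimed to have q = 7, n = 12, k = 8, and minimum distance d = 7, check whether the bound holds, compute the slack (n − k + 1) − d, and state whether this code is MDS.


Singleton RHS = n − k + 1 = 5, slack = -2, bound violated (no such code; not MDS).

Singleton bound: d ≤ n − k + 1.
Here n = 12, k = 8, so n − k + 1 = 5.
Given d = 7, check d ≤ 5: NO.
Slack = (n − k + 1) − d = -2.
The slack is negative: d = 7 exceeds n − k + 1 = 5 by 2, so the Singleton bound is violated and no linear [12, 8, 7]_7 code can exist. In particular it is not MDS (MDS requires d = n − k + 1 exactly).
Description: the claimed parameters are [12, 8, 7]_7; such a code would be impossible (violates the Singleton bound).


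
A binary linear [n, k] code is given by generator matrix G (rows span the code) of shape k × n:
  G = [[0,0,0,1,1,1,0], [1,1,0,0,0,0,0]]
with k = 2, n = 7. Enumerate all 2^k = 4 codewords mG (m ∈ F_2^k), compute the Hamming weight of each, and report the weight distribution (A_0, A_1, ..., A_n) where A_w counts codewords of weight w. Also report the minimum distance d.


Weight distribution: A_0 = 1, A_2 = 1, A_3 = 1, A_5 = 1. Minimum distance d = 2.

Enumerate all 2^2 = 4 messages m ∈ F_2^2.
For each, compute codeword c = mG in F_2^7, then tally its weight.
  m = 00 → c = 0000000, weight = 0.
  m = 10 → c = 0001110, weight = 3.
  m = 01 → c = 1100000, weight = 2.
  m = 11 → c = 1101110, weight = 5.
Tally weights:
  weight 0: 1 codewords.
  weight 2: 1 codewords.
  weight 3: 1 codewords.
  weight 5: 1 codewords.
Minimum distance d = smallest w > 0 with A_w > 0 = 2.
Sanity: Σ A_w = 4 = 2^2 = 4 ✓.


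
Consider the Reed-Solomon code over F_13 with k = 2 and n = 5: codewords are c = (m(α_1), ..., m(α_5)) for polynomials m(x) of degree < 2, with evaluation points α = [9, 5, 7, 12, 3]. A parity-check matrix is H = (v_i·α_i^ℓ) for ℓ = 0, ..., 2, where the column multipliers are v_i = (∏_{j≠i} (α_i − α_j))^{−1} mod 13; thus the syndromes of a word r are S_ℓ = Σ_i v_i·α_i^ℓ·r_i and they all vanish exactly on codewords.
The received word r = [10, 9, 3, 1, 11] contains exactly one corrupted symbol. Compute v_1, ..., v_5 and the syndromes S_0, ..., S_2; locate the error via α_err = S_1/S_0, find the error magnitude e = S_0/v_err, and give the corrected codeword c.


S = (3, 9, 1), error at position 5, error magnitude e = 9, c = [10, 9, 3, 1, 2].

Step 1: column multipliers v_i = (∏_{j≠i}(α_i − α_j))^{−1} mod 13.
  i = 1 (α = 9): (9−5)(9−7)(9−12)(9−3) = 4·2·(−3)·6 = −144 ≡ 12, so v_1 = 12^{−1} = 12 (mod 13).
  i = 2 (α = 5): (5−9)(5−7)(5−12)(5−3) = (−4)·(−2)·(−7)·2 = −112 ≡ 5, so v_2 = 5^{−1} = 8 (mod 13).
  i = 3 (α = 7): (7−9)(7−5)(7−12)(7−3) = (−2)·2·(−5)·4 = 80 ≡ 2, so v_3 = 2^{−1} = 7 (mod 13).
  i = 4 (α = 12): (12−9)(12−5)(12−7)(12−3) = 3·7·5·9 = 945 ≡ 9, so v_4 = 9^{−1} = 3 (mod 13).
  i = 5 (α = 3): (3−9)(3−5)(3−7)(3−12) = (−6)·(−2)·(−4)·(−9) = 432 ≡ 3, so v_5 = 3^{−1} = 9 (mod 13).
  v = [12, 8, 7, 3, 9].
Step 2: syndromes of r = [10, 9, 3, 1, 11] (all sums mod 13).
  S_0 = Σ v_i r_i = 12·10 + 8·9 + 7·3 + 3·1 + 9·11 = 315 ≡ 3.
  S_1 = Σ v_i α_i r_i = 12·9·10 + 8·5·9 + 7·7·3 + 3·12·1 + 9·3·11 = 1920 ≡ 9.
  α_i^2 mod 13 = [3, 12, 10, 1, 9].
  S_2 = Σ v_i α_i^2 r_i = 12·3·10 + 8·12·9 + 7·10·3 + 3·1·1 + 9·9·11 = 2328 ≡ 1.
  S = (3, 9, 1) ≠ 0, so r is not a codeword (an error is present).
Step 3: locate the error. For a single error e at position i, S_ℓ = v_i·e·α_i^ℓ, so α_err = S_1/S_0.
  S_0^{−1} = 3^{−1} = 9 (mod 13), so α_err = 9·9 = 81 ≡ 3 = α_5. Error position i = 5.
  Consistency check: S_2/S_1 = 1·3 = 3 ≡ 3 = α_err ✓ (single-error assumption holds).
Step 4: error magnitude e = S_0/v_5 = S_0·∏_{j≠5}(α_5 − α_j) = 3·3 = 9 ≡ 9 (mod 13).
Step 5: correct position 5: c_5 = r_5 − e = 11 − 9 ≡ 2 (mod 13). Hence c = [10, 9, 3, 1, 2].
  Check: interpolating c through the α_i gives m(x) = 11 + 10·x (degree < 2) with m(α_i) = c_i for every i, so c is indeed a codeword.


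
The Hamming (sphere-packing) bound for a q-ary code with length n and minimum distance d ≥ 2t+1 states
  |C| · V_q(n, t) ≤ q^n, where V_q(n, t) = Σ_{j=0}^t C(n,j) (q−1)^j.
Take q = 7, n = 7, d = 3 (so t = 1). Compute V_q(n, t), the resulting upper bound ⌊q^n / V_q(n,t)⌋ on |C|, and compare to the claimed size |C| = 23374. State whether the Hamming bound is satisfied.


V_q(n, t) = 43, q^n = 823543, Hamming bound = 19152, |C| = 23374 > bound (violated).

Step 1: Compute V_q(n, t) = Σ_{j=0}^1 C(n, j) (q−1)^j.
  j = 0: C(7,0)·(6)^0 = 1·1 = 1.
  j = 1: C(7,1)·(6)^1 = 7·6 = 42.
  V_q(n, t) = 1 + 42 = 43.
Step 2: q^n = 7^7 = 823543.
Step 3: Hamming bound ⌊q^n / V_q(n,t)⌋ = ⌊823543/43⌋ = 19152.
Step 4: Compare |C| = 23374 to 19152: violated.
The claimed |C| lies above the Hamming bound, so no 7-ary code of length 7 with d ≥ 3 can have 23374 codewords.


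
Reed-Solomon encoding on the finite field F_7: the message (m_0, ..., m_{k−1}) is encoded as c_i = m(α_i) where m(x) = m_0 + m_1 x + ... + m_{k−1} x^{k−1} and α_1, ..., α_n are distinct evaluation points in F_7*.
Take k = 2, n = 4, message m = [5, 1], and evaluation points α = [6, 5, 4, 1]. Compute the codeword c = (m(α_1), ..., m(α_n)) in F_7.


c = [4, 3, 2, 6]

Message polynomial: m(x) = 5 + 1·x (mod 7).
For each evaluation point α_i, compute m(α_i) mod 7:
  α_1 = 6: Horner steps 1 → 4, so m(6) = 4.
  α_2 = 5: Horner steps 1 → 3, so m(5) = 3.
  α_3 = 4: Horner steps 1 → 2, so m(4) = 2.
  α_4 = 1: Horner steps 1 → 6, so m(1) = 6.
Codeword c = [4, 3, 2, 6] ∈ F_7^4.


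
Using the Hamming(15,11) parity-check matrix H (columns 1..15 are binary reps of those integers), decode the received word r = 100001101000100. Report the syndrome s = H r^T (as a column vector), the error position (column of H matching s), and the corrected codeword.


s = (0, 1, 0, 0)^T, error position = 4, corrected codeword c = 100101101000100

Compute s = H r^T mod 2 one row at a time:
  s_1 = 0 + 1 + 0 + 0 + 0 + 1 + 0 + 0 = 2 ≡ 0 (mod 2).
  s_2 = 0 + 0 + 1 + 1 + 0 + 1 + 0 + 0 = 3 ≡ 1 (mod 2).
  s_3 = 0 + 0 + 1 + 1 + 0 + 0 + 0 + 0 = 2 ≡ 0 (mod 2).
  s_4 = 1 + 0 + 0 + 1 + 1 + 0 + 1 + 0 = 4 ≡ 0 (mod 2).
s = (0, 1, 0, 0)^T — this equals column 4 of H (binary 0100), so error is at position 4.
Correct: flip bit 4 of r = 100001101000100 to get c = 100101101000100.


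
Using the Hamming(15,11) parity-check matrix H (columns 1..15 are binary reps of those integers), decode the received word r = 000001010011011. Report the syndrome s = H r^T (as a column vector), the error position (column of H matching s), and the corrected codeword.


s = (1, 0, 0, 0)^T, error position = 8, corrected codeword c = 000001000011011

Compute s = H r^T mod 2 one row at a time:
  s_1 = 1 + 0 + 0 + 1 + 1 + 0 + 1 + 1 = 5 ≡ 1 (mod 2).
  s_2 = 0 + 0 + 1 + 0 + 1 + 0 + 1 + 1 = 4 ≡ 0 (mod 2).
  s_3 = 0 + 0 + 1 + 0 + 0 + 1 + 1 + 1 = 4 ≡ 0 (mod 2).
  s_4 = 0 + 0 + 0 + 0 + 0 + 1 + 0 + 1 = 2 ≡ 0 (mod 2).
s = (1, 0, 0, 0)^T — this equals column 8 of H (binary 1000), so error is at position 8.
Correct: flip bit 8 of r = 000001010011011 to get c = 000001000011011.


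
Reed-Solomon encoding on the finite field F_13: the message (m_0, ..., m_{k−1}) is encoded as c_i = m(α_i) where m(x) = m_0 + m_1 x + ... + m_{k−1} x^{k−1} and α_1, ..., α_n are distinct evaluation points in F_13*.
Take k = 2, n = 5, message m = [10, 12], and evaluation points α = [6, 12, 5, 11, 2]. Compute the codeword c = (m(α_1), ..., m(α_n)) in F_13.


c = [4, 11, 5, 12, 8]

Message polynomial: m(x) = 10 + 12·x (mod 13).
For each evaluation point α_i, compute m(α_i) mod 13:
  α_1 = 6: Horner steps 12 → 4, so m(6) = 4.
  α_2 = 12: Horner steps 12 → 11, so m(12) = 11.
  α_3 = 5: Horner steps 12 → 5, so m(5) = 5.
  α_4 = 11: Horner steps 12 → 12, so m(11) = 12.
  α_5 = 2: Horner steps 12 → 8, so m(2) = 8.
Codeword c = [4, 11, 5, 12, 8] ∈ F_13^5.


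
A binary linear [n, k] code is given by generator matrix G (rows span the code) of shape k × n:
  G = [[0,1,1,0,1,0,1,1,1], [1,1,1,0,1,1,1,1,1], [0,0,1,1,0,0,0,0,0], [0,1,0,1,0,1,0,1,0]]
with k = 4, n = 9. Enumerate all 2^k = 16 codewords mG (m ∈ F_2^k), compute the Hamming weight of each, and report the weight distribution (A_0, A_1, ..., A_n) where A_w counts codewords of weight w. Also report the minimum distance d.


Weight distribution: A_0 = 1, A_2 = 2, A_4 = 7, A_6 = 4, A_8 = 2. Minimum distance d = 2.

Enumerate all 2^4 = 16 messages m ∈ F_2^4.
For each, compute codeword c = mG in F_2^9, then tally its weight.
  m = 0000 → c = 000000000, weight = 0.
  m = 1000 → c = 011010111, weight = 6.
  m = 0100 → c = 111011111, weight = 8.
  m = 1100 → c = 100001000, weight = 2.
  m = 0010 → c = 001100000, weight = 2.
  m = 1010 → c = 010110111, weight = 6.
  m = 0110 → c = 110111111, weight = 8.
  m = 1110 → c = 101101000, weight = 4.
  m = 0001 → c = 010101010, weight = 4.
  m = 1001 → c = 001111101, weight = 6.
  m = 0101 → c = 101110101, weight = 6.
  m = 1101 → c = 110100010, weight = 4.
  m = 0011 → c = 011001010, weight = 4.
  m = 1011 → c = 000011101, weight = 4.
  m = 0111 → c = 100010101, weight = 4.
  m = 1111 → c = 111000010, weight = 4.
Tally weights:
  weight 0: 1 codewords.
  weight 2: 2 codewords.
  weight 4: 7 codewords.
  weight 6: 4 codewords.
  weight 8: 2 codewords.
Minimum distance d = smallest w > 0 with A_w > 0 = 2.
Sanity: Σ A_w = 16 = 2^4 = 16 ✓.


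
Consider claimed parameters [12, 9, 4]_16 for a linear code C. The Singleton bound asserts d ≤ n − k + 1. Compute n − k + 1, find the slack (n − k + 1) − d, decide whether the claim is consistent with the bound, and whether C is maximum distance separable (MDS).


Singleton RHS = n − k + 1 = 4, slack = 0, bound satisfied, MDS.

Singleton bound: d ≤ n − k + 1.
Here n = 12, k = 9, so n − k + 1 = 4.
Given d = 4, check d ≤ 4: YES.
Slack = (n − k + 1) − d = 0.
The code is MDS (slack = 0).
Description: the claimed parameters are [12, 9, 4]_16; such a code would be MDS (meets Singleton bound).


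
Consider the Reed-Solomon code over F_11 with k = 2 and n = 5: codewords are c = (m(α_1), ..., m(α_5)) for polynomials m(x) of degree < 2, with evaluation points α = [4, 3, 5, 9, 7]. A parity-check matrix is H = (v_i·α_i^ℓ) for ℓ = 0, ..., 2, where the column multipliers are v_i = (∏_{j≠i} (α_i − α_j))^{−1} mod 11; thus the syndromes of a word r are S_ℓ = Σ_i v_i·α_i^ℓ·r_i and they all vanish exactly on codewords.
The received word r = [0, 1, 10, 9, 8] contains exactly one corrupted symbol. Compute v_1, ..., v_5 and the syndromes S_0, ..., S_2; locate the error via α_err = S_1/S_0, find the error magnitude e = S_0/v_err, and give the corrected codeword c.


S = (4, 3, 5), error at position 4, error magnitude e = 3, c = [0, 1, 10, 6, 8].

Step 1: column multipliers v_i = (∏_{j≠i}(α_i − α_j))^{−1} mod 11.
  i = 1 (α = 4): (4−3)(4−5)(4−9)(4−7) = 1·(−1)·(−5)·(−3) = −15 ≡ 7, so v_1 = 7^{−1} = 8 (mod 11).
  i = 2 (α = 3): (3−4)(3−5)(3−9)(3−7) = (−1)·(−2)·(−6)·(−4) = 48 ≡ 4, so v_2 = 4^{−1} = 3 (mod 11).
  i = 3 (α = 5): (5−4)(5−3)(5−9)(5−7) = 1·2·(−4)·(−2) = 16 ≡ 5, so v_3 = 5^{−1} = 9 (mod 11).
  i = 4 (α = 9): (9−4)(9−3)(9−5)(9−7) = 5·6·4·2 = 240 ≡ 9, so v_4 = 9^{−1} = 5 (mod 11).
  i = 5 (α = 7): (7−4)(7−3)(7−5)(7−9) = 3·4·2·(−2) = −48 ≡ 7, so v_5 = 7^{−1} = 8 (mod 11).
  v = [8, 3, 9, 5, 8].
Step 2: syndromes of r = [0, 1, 10, 9, 8] (all sums mod 11).
  S_0 = Σ v_i r_i = 8·0 + 3·1 + 9·10 + 5·9 + 8·8 = 202 ≡ 4.
  S_1 = Σ v_i α_i r_i = 8·4·0 + 3·3·1 + 9·5·10 + 5·9·9 + 8·7·8 = 1312 ≡ 3.
  α_i^2 mod 11 = [5, 9, 3, 4, 5].
  S_2 = Σ v_i α_i^2 r_i = 8·5·0 + 3·9·1 + 9·3·10 + 5·4·9 + 8·5·8 = 797 ≡ 5.
  S = (4, 3, 5) ≠ 0, so r is not a codeword (an error is present).
Step 3: locate the error. For a single error e at position i, S_ℓ = v_i·e·α_i^ℓ, so α_err = S_1/S_0.
  S_0^{−1} = 4^{−1} = 3 (mod 11), so α_err = 3·3 = 9 ≡ 9 = α_4. Error position i = 4.
  Consistency check: S_2/S_1 = 5·4 = 20 ≡ 9 = α_err ✓ (single-error assumption holds).
Step 4: error magnitude e = S_0/v_4 = S_0·∏_{j≠4}(α_4 − α_j) = 4·9 = 36 ≡ 3 (mod 11).
Step 5: correct position 4: c_4 = r_4 − e = 9 − 3 ≡ 6 (mod 11). Hence c = [0, 1, 10, 6, 8].
  Check: interpolating c through the α_i gives m(x) = 4 + 10·x (degree < 2) with m(α_i) = c_i for every i, so c is indeed a codeword.


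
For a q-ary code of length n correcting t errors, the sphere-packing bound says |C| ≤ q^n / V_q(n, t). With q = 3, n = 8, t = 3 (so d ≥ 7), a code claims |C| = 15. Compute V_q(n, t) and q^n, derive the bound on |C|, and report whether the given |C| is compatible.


V_q(n, t) = 577, q^n = 6561, Hamming bound = 11, |C| = 15 > bound (violated).

Step 1: Compute V_q(n, t) = Σ_{j=0}^3 C(n, j) (q−1)^j.
  j = 0: C(8,0)·(2)^0 = 1·1 = 1.
  j = 1: C(8,1)·(2)^1 = 8·2 = 16.
  j = 2: C(8,2)·(2)^2 = 28·4 = 112.
  j = 3: C(8,3)·(2)^3 = 56·8 = 448.
  V_q(n, t) = 1 + 16 + 112 + 448 = 577.
Step 2: q^n = 3^8 = 6561.
Step 3: Hamming bound ⌊q^n / V_q(n,t)⌋ = ⌊6561/577⌋ = 11.
Step 4: Compare |C| = 15 to 11: violated.
The claimed |C| lies above the Hamming bound, so no 3-ary code of length 8 with d ≥ 7 can have 15 codewords.


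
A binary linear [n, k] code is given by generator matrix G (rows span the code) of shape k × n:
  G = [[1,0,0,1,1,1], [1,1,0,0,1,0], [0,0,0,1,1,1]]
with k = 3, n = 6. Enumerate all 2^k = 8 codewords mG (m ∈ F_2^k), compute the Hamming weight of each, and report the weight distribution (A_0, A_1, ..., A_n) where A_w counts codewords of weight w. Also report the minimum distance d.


Weight distribution: A_0 = 1, A_1 = 1, A_2 = 1, A_3 = 3, A_4 = 2. Minimum distance d = 1.

Enumerate all 2^3 = 8 messages m ∈ F_2^3.
For each, compute codeword c = mG in F_2^6, then tally its weight.
  m = 000 → c = 000000, weight = 0.
  m = 100 → c = 100111, weight = 4.
  m = 010 → c = 110010, weight = 3.
  m = 110 → c = 010101, weight = 3.
  m = 001 → c = 000111, weight = 3.
  m = 101 → c = 100000, weight = 1.
  m = 011 → c = 110101, weight = 4.
  m = 111 → c = 010010, weight = 2.
Tally weights:
  weight 0: 1 codewords.
  weight 1: 1 codewords.
  weight 2: 1 codewords.
  weight 3: 3 codewords.
  weight 4: 2 codewords.
Minimum distance d = smallest w > 0 with A_w > 0 = 1.
Sanity: Σ A_w = 8 = 2^3 = 8 ✓.


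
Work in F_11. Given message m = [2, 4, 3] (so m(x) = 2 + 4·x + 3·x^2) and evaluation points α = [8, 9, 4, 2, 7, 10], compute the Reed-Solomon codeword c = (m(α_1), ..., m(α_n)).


c = [6, 6, 0, 0, 1, 1]

Message polynomial: m(x) = 2 + 4·x + 3·x^2 (mod 11).
For each evaluation point α_i, compute m(α_i) mod 11:
  α_1 = 8: Horner steps 3 → 6 → 6, so m(8) = 6.
  α_2 = 9: Horner steps 3 → 9 → 6, so m(9) = 6.
  α_3 = 4: Horner steps 3 → 5 → 0, so m(4) = 0.
  α_4 = 2: Horner steps 3 → 10 → 0, so m(2) = 0.
  α_5 = 7: Horner steps 3 → 3 → 1, so m(7) = 1.
  α_6 = 10: Horner steps 3 → 1 → 1, so m(10) = 1.
Codeword c = [6, 6, 0, 0, 1, 1] ∈ F_11^6.


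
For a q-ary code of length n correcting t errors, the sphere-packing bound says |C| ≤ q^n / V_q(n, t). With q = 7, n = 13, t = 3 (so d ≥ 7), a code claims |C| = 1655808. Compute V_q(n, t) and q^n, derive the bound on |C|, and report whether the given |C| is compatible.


V_q(n, t) = 64663, q^n = 96889010407, Hamming bound = 1498368, |C| = 1655808 > bound (violated).

Step 1: Compute V_q(n, t) = Σ_{j=0}^3 C(n, j) (q−1)^j.
  j = 0: C(13,0)·(6)^0 = 1·1 = 1.
  j = 1: C(13,1)·(6)^1 = 13·6 = 78.
  j = 2: C(13,2)·(6)^2 = 78·36 = 2808.
  j = 3: C(13,3)·(6)^3 = 286·216 = 61776.
  V_q(n, t) = 1 + 78 + 2808 + 61776 = 64663.
Step 2: q^n = 7^13 = 96889010407.
Step 3: Hamming bound ⌊q^n / V_q(n,t)⌋ = ⌊96889010407/64663⌋ = 1498368.
Step 4: Compare |C| = 1655808 to 1498368: violated.
The claimed |C| lies above the Hamming bound, so no 7-ary code of length 13 with d ≥ 7 can have 1655808 codewords.


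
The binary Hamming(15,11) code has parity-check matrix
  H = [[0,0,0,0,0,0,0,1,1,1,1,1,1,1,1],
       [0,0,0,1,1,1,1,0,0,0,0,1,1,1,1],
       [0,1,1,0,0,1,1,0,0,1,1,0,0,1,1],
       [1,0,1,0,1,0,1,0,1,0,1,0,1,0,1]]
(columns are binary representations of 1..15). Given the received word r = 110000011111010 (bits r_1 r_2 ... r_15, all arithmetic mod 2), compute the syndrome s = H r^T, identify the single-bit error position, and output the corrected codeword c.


s = (0, 0, 0, 1)^T, error position = 1, corrected codeword c = 010000011111010

Compute s = H r^T mod 2 one row at a time:
  s_1 = 1 + 1 + 1 + 1 + 1 + 0 + 1 + 0 = 6 ≡ 0 (mod 2).
  s_2 = 0 + 0 + 0 + 0 + 1 + 0 + 1 + 0 = 2 ≡ 0 (mod 2).
  s_3 = 1 + 0 + 0 + 0 + 1 + 1 + 1 + 0 = 4 ≡ 0 (mod 2).
  s_4 = 1 + 0 + 0 + 0 + 1 + 1 + 0 + 0 = 3 ≡ 1 (mod 2).
s = (0, 0, 0, 1)^T — this equals column 1 of H (binary 0001), so error is at position 1.
Correct: flip bit 1 of r = 110000011111010 to get c = 010000011111010.


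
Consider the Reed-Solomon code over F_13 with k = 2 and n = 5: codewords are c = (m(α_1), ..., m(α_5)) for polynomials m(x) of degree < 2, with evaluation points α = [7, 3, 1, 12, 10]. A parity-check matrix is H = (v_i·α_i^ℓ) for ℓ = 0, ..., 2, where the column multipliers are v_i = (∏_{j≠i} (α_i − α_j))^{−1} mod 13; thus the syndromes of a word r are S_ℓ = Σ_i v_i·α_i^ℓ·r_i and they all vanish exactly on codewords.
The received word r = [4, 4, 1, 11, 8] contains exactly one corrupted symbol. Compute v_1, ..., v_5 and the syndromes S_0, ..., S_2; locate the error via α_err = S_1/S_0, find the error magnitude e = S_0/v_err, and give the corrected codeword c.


S = (8, 4, 2), error at position 1, error magnitude e = 7, c = [10, 4, 1, 11, 8].

Step 1: column multipliers v_i = (∏_{j≠i}(α_i − α_j))^{−1} mod 13.
  i = 1 (α = 7): (7−3)(7−1)(7−12)(7−10) = 4·6·(−5)·(−3) = 360 ≡ 9, so v_1 = 9^{−1} = 3 (mod 13).
  i = 2 (α = 3): (3−7)(3−1)(3−12)(3−10) = (−4)·2·(−9)·(−7) = −504 ≡ 3, so v_2 = 3^{−1} = 9 (mod 13).
  i = 3 (α = 1): (1−7)(1−3)(1−12)(1−10) = (−6)·(−2)·(−11)·(−9) = 1188 ≡ 5, so v_3 = 5^{−1} = 8 (mod 13).
  i = 4 (α = 12): (12−7)(12−3)(12−1)(12−10) = 5·9·11·2 = 990 ≡ 2, so v_4 = 2^{−1} = 7 (mod 13).
  i = 5 (α = 10): (10−7)(10−3)(10−1)(10−12) = 3·7·9·(−2) = −378 ≡ 12, so v_5 = 12^{−1} = 12 (mod 13).
  v = [3, 9, 8, 7, 12].
Step 2: syndromes of r = [4, 4, 1, 11, 8] (all sums mod 13).
  S_0 = Σ v_i r_i = 3·4 + 9·4 + 8·1 + 7·11 + 12·8 = 229 ≡ 8.
  S_1 = Σ v_i α_i r_i = 3·7·4 + 9·3·4 + 8·1·1 + 7·12·11 + 12·10·8 = 2084 ≡ 4.
  α_i^2 mod 13 = [10, 9, 1, 1, 9].
  S_2 = Σ v_i α_i^2 r_i = 3·10·4 + 9·9·4 + 8·1·1 + 7·1·11 + 12·9·8 = 1393 ≡ 2.
  S = (8, 4, 2) ≠ 0, so r is not a codeword (an error is present).
Step 3: locate the error. For a single error e at position i, S_ℓ = v_i·e·α_i^ℓ, so α_err = S_1/S_0.
  S_0^{−1} = 8^{−1} = 5 (mod 13), so α_err = 4·5 = 20 ≡ 7 = α_1. Error position i = 1.
  Consistency check: S_2/S_1 = 2·10 = 20 ≡ 7 = α_err ✓ (single-error assumption holds).
Step 4: error magnitude e = S_0/v_1 = S_0·∏_{j≠1}(α_1 − α_j) = 8·9 = 72 ≡ 7 (mod 13).
Step 5: correct position 1: c_1 = r_1 − e = 4 − 7 ≡ 10 (mod 13). Hence c = [10, 4, 1, 11, 8].
  Check: interpolating c through the α_i gives m(x) = 6 + 8·x (degree < 2) with m(α_i) = c_i for every i, so c is indeed a codeword.


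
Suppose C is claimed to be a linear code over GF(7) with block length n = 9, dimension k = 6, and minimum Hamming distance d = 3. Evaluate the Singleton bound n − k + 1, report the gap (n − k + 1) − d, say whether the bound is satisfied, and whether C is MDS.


Singleton RHS = n − k + 1 = 4, slack = 1, bound satisfied, not MDS.

Singleton bound: d ≤ n − k + 1.
Here n = 9, k = 6, so n − k + 1 = 4.
Given d = 3, check d ≤ 4: YES.
Slack = (n − k + 1) − d = 1.
The code is NOT MDS (slack = 1 > 0).
Description: the claimed parameters are [9, 6, 3]_7; such a code would be non-MDS.


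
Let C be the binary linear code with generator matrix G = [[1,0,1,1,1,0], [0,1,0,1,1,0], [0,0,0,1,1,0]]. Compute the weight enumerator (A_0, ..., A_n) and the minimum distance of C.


Weight distribution: A_0 = 1, A_1 = 1, A_2 = 2, A_3 = 2, A_4 = 1, A_5 = 1. Minimum distance d = 1.

Enumerate all 2^3 = 8 messages m ∈ F_2^3.
For each, compute codeword c = mG in F_2^6, then tally its weight.
  m = 000 → c = 000000, weight = 0.
  m = 100 → c = 101110, weight = 4.
  m = 010 → c = 010110, weight = 3.
  m = 110 → c = 111000, weight = 3.
  m = 001 → c = 000110, weight = 2.
  m = 101 → c = 101000, weight = 2.
  m = 011 → c = 010000, weight = 1.
  m = 111 → c = 111110, weight = 5.
Tally weights:
  weight 0: 1 codewords.
  weight 1: 1 codewords.
  weight 2: 2 codewords.
  weight 3: 2 codewords.
  weight 4: 1 codewords.
  weight 5: 1 codewords.
Minimum distance d = smallest w > 0 with A_w > 0 = 1.
Sanity: Σ A_w = 8 = 2^3 = 8 ✓.


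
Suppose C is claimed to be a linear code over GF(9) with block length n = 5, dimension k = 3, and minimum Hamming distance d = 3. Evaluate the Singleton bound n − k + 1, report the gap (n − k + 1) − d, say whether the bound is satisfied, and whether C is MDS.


Singleton RHS = n − k + 1 = 3, slack = 0, bound satisfied, MDS.

Singleton bound: d ≤ n − k + 1.
Here n = 5, k = 3, so n − k + 1 = 3.
Given d = 3, check d ≤ 3: YES.
Slack = (n − k + 1) − d = 0.
The code is MDS (slack = 0).
Description: the claimed parameters are [5, 3, 3]_9; such a code would be MDS (meets Singleton bound).


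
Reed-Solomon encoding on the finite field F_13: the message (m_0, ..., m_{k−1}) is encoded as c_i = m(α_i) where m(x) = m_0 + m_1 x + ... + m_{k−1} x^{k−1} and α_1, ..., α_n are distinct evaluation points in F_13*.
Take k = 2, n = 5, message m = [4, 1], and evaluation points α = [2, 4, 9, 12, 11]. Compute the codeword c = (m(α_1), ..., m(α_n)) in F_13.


c = [6, 8, 0, 3, 2]

Message polynomial: m(x) = 4 + 1·x (mod 13).
For each evaluation point α_i, compute m(α_i) mod 13:
  α_1 = 2: Horner steps 1 → 6, so m(2) = 6.
  α_2 = 4: Horner steps 1 → 8, so m(4) = 8.
  α_3 = 9: Horner steps 1 → 0, so m(9) = 0.
  α_4 = 12: Horner steps 1 → 3, so m(12) = 3.
  α_5 = 11: Horner steps 1 → 2, so m(11) = 2.
Codeword c = [6, 8, 0, 3, 2] ∈ F_13^5.


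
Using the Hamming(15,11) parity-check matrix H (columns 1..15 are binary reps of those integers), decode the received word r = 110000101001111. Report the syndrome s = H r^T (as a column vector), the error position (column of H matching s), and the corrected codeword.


s = (1, 1, 0, 1)^T, error position = 13, corrected codeword c = 110000101001011

Compute s = H r^T mod 2 one row at a time:
  s_1 = 0 + 1 + 0 + 0 + 1 + 1 + 1 + 1 = 5 ≡ 1 (mod 2).
  s_2 = 0 + 0 + 0 + 1 + 1 + 1 + 1 + 1 = 5 ≡ 1 (mod 2).
  s_3 = 1 + 0 + 0 + 1 + 0 + 0 + 1 + 1 = 4 ≡ 0 (mod 2).
  s_4 = 1 + 0 + 0 + 1 + 1 + 0 + 1 + 1 = 5 ≡ 1 (mod 2).
s = (1, 1, 0, 1)^T — this equals column 13 of H (binary 1101), so error is at position 13.
Correct: flip bit 13 of r = 110000101001111 to get c = 110000101001011.


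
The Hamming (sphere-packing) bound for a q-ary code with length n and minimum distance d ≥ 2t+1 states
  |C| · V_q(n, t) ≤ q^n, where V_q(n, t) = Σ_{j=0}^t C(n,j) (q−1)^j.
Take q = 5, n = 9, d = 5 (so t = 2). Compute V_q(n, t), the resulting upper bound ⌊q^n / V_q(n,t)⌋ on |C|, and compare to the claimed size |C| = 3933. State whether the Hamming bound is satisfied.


V_q(n, t) = 613, q^n = 1953125, Hamming bound = 3186, |C| = 3933 > bound (violated).

Step 1: Compute V_q(n, t) = Σ_{j=0}^2 C(n, j) (q−1)^j.
  j = 0: C(9,0)·(4)^0 = 1·1 = 1.
  j = 1: C(9,1)·(4)^1 = 9·4 = 36.
  j = 2: C(9,2)·(4)^2 = 36·16 = 576.
  V_q(n, t) = 1 + 36 + 576 = 613.
Step 2: q^n = 5^9 = 1953125.
Step 3: Hamming bound ⌊q^n / V_q(n,t)⌋ = ⌊1953125/613⌋ = 3186.
Step 4: Compare |C| = 3933 to 3186: violated.
The claimed |C| lies above the Hamming bound, so no 5-ary code of length 9 with d ≥ 5 can have 3933 codewords.


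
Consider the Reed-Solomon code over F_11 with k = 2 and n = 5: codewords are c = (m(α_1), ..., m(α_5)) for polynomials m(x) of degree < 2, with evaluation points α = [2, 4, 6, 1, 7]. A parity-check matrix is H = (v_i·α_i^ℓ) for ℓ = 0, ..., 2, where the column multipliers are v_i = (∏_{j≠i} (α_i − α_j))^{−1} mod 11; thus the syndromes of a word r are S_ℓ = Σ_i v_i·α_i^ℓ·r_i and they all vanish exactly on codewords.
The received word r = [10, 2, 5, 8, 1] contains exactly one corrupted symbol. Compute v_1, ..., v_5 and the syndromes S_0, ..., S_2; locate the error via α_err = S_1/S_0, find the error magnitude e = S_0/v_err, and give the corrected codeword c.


S = (8, 8, 8), error at position 4, error magnitude e = 5, c = [10, 2, 5, 3, 1].

Step 1: column multipliers v_i = (∏_{j≠i}(α_i − α_j))^{−1} mod 11.
  i = 1 (α = 2): (2−4)(2−6)(2−1)(2−7) = (−2)·(−4)·1·(−5) = −40 ≡ 4, so v_1 = 4^{−1} = 3 (mod 11).
  i = 2 (α = 4): (4−2)(4−6)(4−1)(4−7) = 2·(−2)·3·(−3) = 36 ≡ 3, so v_2 = 3^{−1} = 4 (mod 11).
  i = 3 (α = 6): (6−2)(6−4)(6−1)(6−7) = 4·2·5·(−1) = −40 ≡ 4, so v_3 = 4^{−1} = 3 (mod 11).
  i = 4 (α = 1): (1−2)(1−4)(1−6)(1−7) = (−1)·(−3)·(−5)·(−6) = 90 ≡ 2, so v_4 = 2^{−1} = 6 (mod 11).
  i = 5 (α = 7): (7−2)(7−4)(7−6)(7−1) = 5·3·1·6 = 90 ≡ 2, so v_5 = 2^{−1} = 6 (mod 11).
  v = [3, 4, 3, 6, 6].
Step 2: syndromes of r = [10, 2, 5, 8, 1] (all sums mod 11).
  S_0 = Σ v_i r_i = 3·10 + 4·2 + 3·5 + 6·8 + 6·1 = 107 ≡ 8.
  S_1 = Σ v_i α_i r_i = 3·2·10 + 4·4·2 + 3·6·5 + 6·1·8 + 6·7·1 = 272 ≡ 8.
  α_i^2 mod 11 = [4, 5, 3, 1, 5].
  S_2 = Σ v_i α_i^2 r_i = 3·4·10 + 4·5·2 + 3·3·5 + 6·1·8 + 6·5·1 = 283 ≡ 8.
  S = (8, 8, 8) ≠ 0, so r is not a codeword (an error is present).
Step 3: locate the error. For a single error e at position i, S_ℓ = v_i·e·α_i^ℓ, so α_err = S_1/S_0.
  S_0^{−1} = 8^{−1} = 7 (mod 11), so α_err = 8·7 = 56 ≡ 1 = α_4. Error position i = 4.
  Consistency check: S_2/S_1 = 8·7 = 56 ≡ 1 = α_err ✓ (single-error assumption holds).
Step 4: error magnitude e = S_0/v_4 = S_0·∏_{j≠4}(α_4 − α_j) = 8·2 = 16 ≡ 5 (mod 11).
Step 5: correct position 4: c_4 = r_4 − e = 8 − 5 ≡ 3 (mod 11). Hence c = [10, 2, 5, 3, 1].
  Check: interpolating c through the α_i gives m(x) = 7 + 7·x (degree < 2) with m(α_i) = c_i for every i, so c is indeed a codeword.


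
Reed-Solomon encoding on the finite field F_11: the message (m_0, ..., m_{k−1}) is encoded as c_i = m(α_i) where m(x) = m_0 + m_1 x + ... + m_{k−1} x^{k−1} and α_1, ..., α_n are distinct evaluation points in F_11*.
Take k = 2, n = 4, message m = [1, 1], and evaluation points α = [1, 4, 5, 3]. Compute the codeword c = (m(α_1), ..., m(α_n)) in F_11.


c = [2, 5, 6, 4]

Message polynomial: m(x) = 1 + 1·x (mod 11).
For each evaluation point α_i, compute m(α_i) mod 11:
  α_1 = 1: Horner steps 1 → 2, so m(1) = 2.
  α_2 = 4: Horner steps 1 → 5, so m(4) = 5.
  α_3 = 5: Horner steps 1 → 6, so m(5) = 6.
  α_4 = 3: Horner steps 1 → 4, so m(3) = 4.
Codeword c = [2, 5, 6, 4] ∈ F_11^4.


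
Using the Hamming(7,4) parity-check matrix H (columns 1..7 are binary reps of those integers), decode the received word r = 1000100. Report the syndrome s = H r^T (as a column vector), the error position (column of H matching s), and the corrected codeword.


s = (1, 0, 0)^T, error position = 4, corrected codeword c = 1001100

Compute s = H r^T mod 2 one row at a time:
  s_1 = 0 + 1 + 0 + 0 = 1 ≡ 1 (mod 2).
  s_2 = 0 + 0 + 0 + 0 = 0 ≡ 0 (mod 2).
  s_3 = 1 + 0 + 1 + 0 = 2 ≡ 0 (mod 2).
s = (1, 0, 0)^T — this equals column 4 of H (binary 100), so error is at position 4.
Correct: flip bit 4 of r = 1000100 to get c = 1001100.


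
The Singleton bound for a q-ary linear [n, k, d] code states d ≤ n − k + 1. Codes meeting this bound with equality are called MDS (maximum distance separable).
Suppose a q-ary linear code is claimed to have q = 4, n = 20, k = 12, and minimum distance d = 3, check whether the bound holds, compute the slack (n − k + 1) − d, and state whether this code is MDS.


Singleton RHS = n − k + 1 = 9, slack = 6, bound satisfied, not MDS.

Singleton bound: d ≤ n − k + 1.
Here n = 20, k = 12, so n − k + 1 = 9.
Given d = 3, check d ≤ 9: YES.
Slack = (n − k + 1) − d = 6.
The code is NOT MDS (slack = 6 > 0).
Description: the claimed parameters are [20, 12, 3]_4; such a code would be non-MDS.


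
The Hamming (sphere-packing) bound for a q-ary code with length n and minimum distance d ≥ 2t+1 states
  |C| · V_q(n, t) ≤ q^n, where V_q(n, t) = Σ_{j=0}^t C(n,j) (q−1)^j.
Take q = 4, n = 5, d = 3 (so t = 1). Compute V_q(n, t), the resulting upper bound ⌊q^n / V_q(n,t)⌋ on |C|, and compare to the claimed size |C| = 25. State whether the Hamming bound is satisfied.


V_q(n, t) = 16, q^n = 1024, Hamming bound = 64, |C| = 25 ≤ bound (satisfied).

Step 1: Compute V_q(n, t) = Σ_{j=0}^1 C(n, j) (q−1)^j.
  j = 0: C(5,0)·(3)^0 = 1·1 = 1.
  j = 1: C(5,1)·(3)^1 = 5·3 = 15.
  V_q(n, t) = 1 + 15 = 16.
Step 2: q^n = 4^5 = 1024.
Step 3: Hamming bound ⌊q^n / V_q(n,t)⌋ = ⌊1024/16⌋ = 64.
Step 4: Compare |C| = 25 to 64: satisfied.
The claimed |C| lies below the Hamming bound.


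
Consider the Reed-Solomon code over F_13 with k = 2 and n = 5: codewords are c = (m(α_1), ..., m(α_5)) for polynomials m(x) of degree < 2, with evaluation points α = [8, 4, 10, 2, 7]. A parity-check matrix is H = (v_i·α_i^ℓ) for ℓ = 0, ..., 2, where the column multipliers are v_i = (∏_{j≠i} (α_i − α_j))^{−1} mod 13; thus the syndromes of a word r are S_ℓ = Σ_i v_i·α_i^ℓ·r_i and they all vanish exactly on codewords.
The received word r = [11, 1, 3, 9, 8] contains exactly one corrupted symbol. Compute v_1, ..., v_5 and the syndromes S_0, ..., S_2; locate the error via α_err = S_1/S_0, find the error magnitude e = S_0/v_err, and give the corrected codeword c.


S = (1, 7, 10), error at position 5, error magnitude e = 6, c = [11, 1, 3, 9, 2].

Step 1: column multipliers v_i = (∏_{j≠i}(α_i − α_j))^{−1} mod 13.
  i = 1 (α = 8): (8−4)(8−10)(8−2)(8−7) = 4·(−2)·6·1 = −48 ≡ 4, so v_1 = 4^{−1} = 10 (mod 13).
  i = 2 (α = 4): (4−8)(4−10)(4−2)(4−7) = (−4)·(−6)·2·(−3) = −144 ≡ 12, so v_2 = 12^{−1} = 12 (mod 13).
  i = 3 (α = 10): (10−8)(10−4)(10−2)(10−7) = 2·6·8·3 = 288 ≡ 2, so v_3 = 2^{−1} = 7 (mod 13).
  i = 4 (α = 2): (2−8)(2−4)(2−10)(2−7) = (−6)·(−2)·(−8)·(−5) = 480 ≡ 12, so v_4 = 12^{−1} = 12 (mod 13).
  i = 5 (α = 7): (7−8)(7−4)(7−10)(7−2) = (−1)·3·(−3)·5 = 45 ≡ 6, so v_5 = 6^{−1} = 11 (mod 13).
  v = [10, 12, 7, 12, 11].
Step 2: syndromes of r = [11, 1, 3, 9, 8] (all sums mod 13).
  S_0 = Σ v_i r_i = 10·11 + 12·1 + 7·3 + 12·9 + 11·8 = 339 ≡ 1.
  S_1 = Σ v_i α_i r_i = 10·8·11 + 12·4·1 + 7·10·3 + 12·2·9 + 11·7·8 = 1970 ≡ 7.
  α_i^2 mod 13 = [12, 3, 9, 4, 10].
  S_2 = Σ v_i α_i^2 r_i = 10·12·11 + 12·3·1 + 7·9·3 + 12·4·9 + 11·10·8 = 2857 ≡ 10.
  S = (1, 7, 10) ≠ 0, so r is not a codeword (an error is present).
Step 3: locate the error. For a single error e at position i, S_ℓ = v_i·e·α_i^ℓ, so α_err = S_1/S_0.
  S_0^{−1} = 1^{−1} = 1 (mod 13), so α_err = 7·1 = 7 ≡ 7 = α_5. Error position i = 5.
  Consistency check: S_2/S_1 = 10·2 = 20 ≡ 7 = α_err ✓ (single-error assumption holds).
Step 4: error magnitude e = S_0/v_5 = S_0·∏_{j≠5}(α_5 − α_j) = 1·6 = 6 ≡ 6 (mod 13).
Step 5: correct position 5: c_5 = r_5 − e = 8 − 6 ≡ 2 (mod 13). Hence c = [11, 1, 3, 9, 2].
  Check: interpolating c through the α_i gives m(x) = 4 + 9·x (degree < 2) with m(α_i) = c_i for every i, so c is indeed a codeword.


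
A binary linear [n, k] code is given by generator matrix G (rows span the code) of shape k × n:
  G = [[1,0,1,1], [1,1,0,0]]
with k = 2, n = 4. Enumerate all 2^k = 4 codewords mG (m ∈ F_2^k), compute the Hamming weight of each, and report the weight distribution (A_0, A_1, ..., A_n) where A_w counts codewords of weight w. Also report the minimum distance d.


Weight distribution: A_0 = 1, A_2 = 1, A_3 = 2. Minimum distance d = 2.

Enumerate all 2^2 = 4 messages m ∈ F_2^2.
For each, compute codeword c = mG in F_2^4, then tally its weight.
  m = 00 → c = 0000, weight = 0.
  m = 10 → c = 1011, weight = 3.
  m = 01 → c = 1100, weight = 2.
  m = 11 → c = 0111, weight = 3.
Tally weights:
  weight 0: 1 codewords.
  weight 2: 1 codewords.
  weight 3: 2 codewords.
Minimum distance d = smallest w > 0 with A_w > 0 = 2.
Sanity: Σ A_w = 4 = 2^2 = 4 ✓.
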